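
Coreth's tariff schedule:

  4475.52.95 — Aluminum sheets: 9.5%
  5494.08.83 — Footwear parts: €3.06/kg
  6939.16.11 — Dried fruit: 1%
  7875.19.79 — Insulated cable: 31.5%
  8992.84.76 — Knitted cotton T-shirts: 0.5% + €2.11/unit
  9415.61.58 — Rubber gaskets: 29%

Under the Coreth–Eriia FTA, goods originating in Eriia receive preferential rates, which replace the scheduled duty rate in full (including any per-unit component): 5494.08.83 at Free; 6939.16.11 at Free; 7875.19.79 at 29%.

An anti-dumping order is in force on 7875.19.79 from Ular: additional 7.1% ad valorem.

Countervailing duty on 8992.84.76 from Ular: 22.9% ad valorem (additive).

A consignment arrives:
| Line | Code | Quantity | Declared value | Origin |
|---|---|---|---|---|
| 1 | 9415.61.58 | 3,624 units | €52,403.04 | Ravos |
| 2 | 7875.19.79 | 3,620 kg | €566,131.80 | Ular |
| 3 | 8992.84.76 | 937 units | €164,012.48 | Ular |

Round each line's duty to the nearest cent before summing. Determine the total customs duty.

€274,079.74

Line 1 (9415.61.58, Ravos, 3,624 units, €52,403.04):
Base rate for 9415.61.58 is 29%.
Duty = €52,403.04 × 29% = €15,196.88.
Line 2 (7875.19.79, Ular, 3,620 kg, €566,131.80):
Base rate for 7875.19.79 is 31.5%.
7875.19.79 has an FTA preferential rate, but origin Ular is not Eriia; base rate stands.
Additional duty on 7875.19.79 from Ular: +7.1%. Applied ad valorem rate: 31.5% + 7.1% = 38.6%.
Duty = €566,131.80 × 38.6% = €218,526.87.
Line 3 (8992.84.76, Ular, 937 units, €164,012.48):
Base rate for 8992.84.76 is 0.5% + €2.11/unit.
Additional duty on 8992.84.76 from Ular: +22.9%. Applied ad valorem rate: 0.5% + 22.9% = 23.4%.
Duty = €164,012.48 × 23.4% + 937 × €2.11 = €40,355.99.
Total = €15,196.88 + €218,526.87 + €40,355.99 = €274,079.74.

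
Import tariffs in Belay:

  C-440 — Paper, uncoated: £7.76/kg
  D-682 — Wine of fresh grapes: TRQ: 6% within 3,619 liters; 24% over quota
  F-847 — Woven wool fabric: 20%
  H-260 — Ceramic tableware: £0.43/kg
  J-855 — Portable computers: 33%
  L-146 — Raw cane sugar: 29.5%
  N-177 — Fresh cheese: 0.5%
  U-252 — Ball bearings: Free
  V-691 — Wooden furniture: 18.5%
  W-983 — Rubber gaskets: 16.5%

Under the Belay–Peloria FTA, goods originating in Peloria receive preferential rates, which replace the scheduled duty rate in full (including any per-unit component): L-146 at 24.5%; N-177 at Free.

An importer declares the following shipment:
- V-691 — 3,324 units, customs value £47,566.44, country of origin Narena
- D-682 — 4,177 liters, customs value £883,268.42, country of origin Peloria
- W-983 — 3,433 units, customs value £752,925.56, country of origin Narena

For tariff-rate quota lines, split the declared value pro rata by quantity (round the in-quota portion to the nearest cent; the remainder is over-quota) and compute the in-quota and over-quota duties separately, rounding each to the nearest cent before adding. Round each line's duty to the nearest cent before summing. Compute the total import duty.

£207,267.65

Line 1 (V-691, Narena, 3,324 units, £47,566.44):
Base rate for V-691 is 18.5%.
Duty = £47,566.44 × 18.5% = £8,799.79.
Line 2 (D-682, Peloria, 4,177 liters, £883,268.42):
Code D-682 is under a tariff-rate quota (threshold 3,619 liters). In-quota: 3,619 liters at 6%; over-quota: 558 liters at 24%.
Pro-rata value split: in-quota = £883,268.42 × 3,619/4,177 = £765,273.74; over-quota = £883,268.42 − £765,273.74 = £117,994.68.
In-quota duty = £765,273.74 × 6% = £45,916.42. Over-quota duty = £117,994.68 × 24% = £28,318.72.
Line duty = £45,916.42 + £28,318.72 = £74,235.14.
Line 3 (W-983, Narena, 3,433 units, £752,925.56):
Base rate for W-983 is 16.5%.
Duty = £752,925.56 × 16.5% = £124,232.72.
Total = £8,799.79 + £74,235.14 + £124,232.72 = £207,267.65.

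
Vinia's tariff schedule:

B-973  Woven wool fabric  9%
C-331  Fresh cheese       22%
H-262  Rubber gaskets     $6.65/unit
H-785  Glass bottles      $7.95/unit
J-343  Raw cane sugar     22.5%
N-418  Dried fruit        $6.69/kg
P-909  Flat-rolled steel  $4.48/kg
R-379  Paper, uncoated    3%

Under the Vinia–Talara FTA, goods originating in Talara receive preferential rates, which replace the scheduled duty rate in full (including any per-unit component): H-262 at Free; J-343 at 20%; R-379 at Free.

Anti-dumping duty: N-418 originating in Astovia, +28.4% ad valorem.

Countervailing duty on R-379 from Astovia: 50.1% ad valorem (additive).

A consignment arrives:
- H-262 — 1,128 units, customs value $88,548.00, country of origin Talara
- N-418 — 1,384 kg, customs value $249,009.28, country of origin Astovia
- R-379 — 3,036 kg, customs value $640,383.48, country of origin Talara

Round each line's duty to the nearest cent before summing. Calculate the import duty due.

Line 1 (H-262, Talara, 1,128 units, $88,548.00):
Base rate for H-262 is $6.65/unit.
Origin Talara qualifies under the Vinia–Talara agreement and H-262 is covered: preferential rate Free applies instead.
Duty = $88,548.00 × 0% = $0.00.
Line 2 (N-418, Astovia, 1,384 kg, $249,009.28):
Base rate for N-418 is $6.69/kg.
Additional duty on N-418 from Astovia: +28.4% ad valorem. Applied ad valorem rate = 28.4%.
Duty = $249,009.28 × 28.4% + 1,384 × $6.69 = $79,977.60.
Line 3 (R-379, Talara, 3,036 kg, $640,383.48):
Base rate for R-379 is 3%.
Origin Talara qualifies under the Vinia–Talara agreement and R-379 is covered: preferential rate Free applies instead.
The additional-duty order on R-379 targets Astovia, not Talara; it does not apply.
Duty = $640,383.48 × 0% = $0.00.
Total = $0.00 + $79,977.60 + $0.00 = $79,977.60.

$79,977.60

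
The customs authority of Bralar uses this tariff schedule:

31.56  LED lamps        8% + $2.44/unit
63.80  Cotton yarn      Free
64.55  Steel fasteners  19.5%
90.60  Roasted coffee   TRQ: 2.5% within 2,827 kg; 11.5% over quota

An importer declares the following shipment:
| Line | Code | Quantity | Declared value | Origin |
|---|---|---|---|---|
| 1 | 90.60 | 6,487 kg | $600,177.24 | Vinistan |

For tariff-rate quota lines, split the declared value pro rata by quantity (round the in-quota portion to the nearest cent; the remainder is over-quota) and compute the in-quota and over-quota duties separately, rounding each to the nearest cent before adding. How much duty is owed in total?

Line 1 (90.60, Vinistan, 6,487 kg, $600,177.24):
Code 90.60 is under a tariff-rate quota (threshold 2,827 kg). In-quota: 2,827 kg at 2.5%; over-quota: 3,660 kg at 11.5%.
Pro-rata value split: in-quota = $600,177.24 × 2,827/6,487 = $261,554.04; over-quota = $600,177.24 − $261,554.04 = $338,623.20.
In-quota duty = $261,554.04 × 2.5% = $6,538.85. Over-quota duty = $338,623.20 × 11.5% = $38,941.67.
Line duty = $6,538.85 + $38,941.67 = $45,480.52.

$45,480.52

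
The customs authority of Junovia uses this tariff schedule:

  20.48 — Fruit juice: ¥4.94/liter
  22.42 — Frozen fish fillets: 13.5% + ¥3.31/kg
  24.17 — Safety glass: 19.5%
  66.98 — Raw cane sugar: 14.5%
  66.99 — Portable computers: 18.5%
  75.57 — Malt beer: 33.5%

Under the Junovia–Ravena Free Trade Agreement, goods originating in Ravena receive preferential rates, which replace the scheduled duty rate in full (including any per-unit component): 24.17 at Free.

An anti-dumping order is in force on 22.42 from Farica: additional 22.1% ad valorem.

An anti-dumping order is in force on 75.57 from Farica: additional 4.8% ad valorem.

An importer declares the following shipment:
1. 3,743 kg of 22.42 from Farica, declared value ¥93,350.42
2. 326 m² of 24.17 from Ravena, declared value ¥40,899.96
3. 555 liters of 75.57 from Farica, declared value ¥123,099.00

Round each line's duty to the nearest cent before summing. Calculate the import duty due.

Line 1 (22.42, Farica, 3,743 kg, ¥93,350.42):
Base rate for 22.42 is 13.5% + ¥3.31/kg.
Additional duty on 22.42 from Farica: +22.1%. Applied ad valorem rate: 13.5% + 22.1% = 35.6%.
Duty = ¥93,350.42 × 35.6% + 3,743 × ¥3.31 = ¥45,622.08.
Line 2 (24.17, Ravena, 326 m², ¥40,899.96):
Base rate for 24.17 is 19.5%.
Origin Ravena qualifies under the Junovia–Ravena agreement and 24.17 is covered: preferential rate Free applies instead.
Duty = ¥40,899.96 × 0% = ¥0.00.
Line 3 (75.57, Farica, 555 liters, ¥123,099.00):
Base rate for 75.57 is 33.5%.
Additional duty on 75.57 from Farica: +4.8%. Applied ad valorem rate: 33.5% + 4.8% = 38.3%.
Duty = ¥123,099.00 × 38.3% = ¥47,146.92.
Total = ¥45,622.08 + ¥0.00 + ¥47,146.92 = ¥92,769.00.

¥92,769.00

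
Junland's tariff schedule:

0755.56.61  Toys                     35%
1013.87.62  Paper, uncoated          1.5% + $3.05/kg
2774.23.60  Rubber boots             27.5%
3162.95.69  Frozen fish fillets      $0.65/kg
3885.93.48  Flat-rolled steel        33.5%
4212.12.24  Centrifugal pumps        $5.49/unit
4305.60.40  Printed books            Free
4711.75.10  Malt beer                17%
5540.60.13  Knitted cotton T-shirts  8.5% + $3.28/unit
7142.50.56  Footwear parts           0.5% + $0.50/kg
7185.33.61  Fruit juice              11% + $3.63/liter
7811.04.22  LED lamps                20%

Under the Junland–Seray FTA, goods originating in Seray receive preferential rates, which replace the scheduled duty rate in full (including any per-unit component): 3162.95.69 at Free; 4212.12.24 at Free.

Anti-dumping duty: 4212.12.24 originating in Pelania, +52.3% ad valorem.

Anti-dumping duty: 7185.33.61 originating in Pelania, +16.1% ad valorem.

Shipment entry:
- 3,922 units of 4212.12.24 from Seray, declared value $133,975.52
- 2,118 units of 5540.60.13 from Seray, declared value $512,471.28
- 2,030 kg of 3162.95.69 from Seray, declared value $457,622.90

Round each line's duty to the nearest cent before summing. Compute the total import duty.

$50,507.10

Line 1 (4212.12.24, Seray, 3,922 units, $133,975.52):
Base rate for 4212.12.24 is $5.49/unit.
Origin Seray qualifies under the Junland–Seray agreement and 4212.12.24 is covered: preferential rate Free applies instead.
The additional-duty order on 4212.12.24 targets Pelania, not Seray; it does not apply.
Duty = $133,975.52 × 0% = $0.00.
Line 2 (5540.60.13, Seray, 2,118 units, $512,471.28):
Base rate for 5540.60.13 is 8.5% + $3.28/unit.
Origin Seray is the FTA partner but 5540.60.13 is not on the preference list; base rate stands.
Duty = $512,471.28 × 8.5% + 2,118 × $3.28 = $50,507.10.
Line 3 (3162.95.69, Seray, 2,030 kg, $457,622.90):
Base rate for 3162.95.69 is $0.65/kg.
Origin Seray qualifies under the Junland–Seray agreement and 3162.95.69 is covered: preferential rate Free applies instead.
Duty = $457,622.90 × 0% = $0.00.
Total = $0.00 + $50,507.10 + $0.00 = $50,507.10.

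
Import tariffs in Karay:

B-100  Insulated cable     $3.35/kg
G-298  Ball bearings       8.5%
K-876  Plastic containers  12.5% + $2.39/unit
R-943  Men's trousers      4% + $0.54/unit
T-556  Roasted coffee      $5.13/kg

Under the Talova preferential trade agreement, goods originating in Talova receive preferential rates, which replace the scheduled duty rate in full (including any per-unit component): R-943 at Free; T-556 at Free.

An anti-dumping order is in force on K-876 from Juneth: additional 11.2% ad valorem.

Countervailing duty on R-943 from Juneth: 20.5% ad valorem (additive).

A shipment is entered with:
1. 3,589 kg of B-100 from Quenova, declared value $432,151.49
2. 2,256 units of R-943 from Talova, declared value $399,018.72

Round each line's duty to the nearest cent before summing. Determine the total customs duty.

Line 1 (B-100, Quenova, 3,589 kg, $432,151.49):
Base rate for B-100 is $3.35/kg.
Duty = 3,589 × $3.35 = $12,023.15.
Line 2 (R-943, Talova, 2,256 units, $399,018.72):
Base rate for R-943 is 4% + $0.54/unit.
Origin Talova qualifies under the Karay–Talova agreement and R-943 is covered: preferential rate Free applies instead.
The additional-duty order on R-943 targets Juneth, not Talova; it does not apply.
Duty = $399,018.72 × 0% = $0.00.
Total = $12,023.15 + $0.00 = $12,023.15.

$12,023.15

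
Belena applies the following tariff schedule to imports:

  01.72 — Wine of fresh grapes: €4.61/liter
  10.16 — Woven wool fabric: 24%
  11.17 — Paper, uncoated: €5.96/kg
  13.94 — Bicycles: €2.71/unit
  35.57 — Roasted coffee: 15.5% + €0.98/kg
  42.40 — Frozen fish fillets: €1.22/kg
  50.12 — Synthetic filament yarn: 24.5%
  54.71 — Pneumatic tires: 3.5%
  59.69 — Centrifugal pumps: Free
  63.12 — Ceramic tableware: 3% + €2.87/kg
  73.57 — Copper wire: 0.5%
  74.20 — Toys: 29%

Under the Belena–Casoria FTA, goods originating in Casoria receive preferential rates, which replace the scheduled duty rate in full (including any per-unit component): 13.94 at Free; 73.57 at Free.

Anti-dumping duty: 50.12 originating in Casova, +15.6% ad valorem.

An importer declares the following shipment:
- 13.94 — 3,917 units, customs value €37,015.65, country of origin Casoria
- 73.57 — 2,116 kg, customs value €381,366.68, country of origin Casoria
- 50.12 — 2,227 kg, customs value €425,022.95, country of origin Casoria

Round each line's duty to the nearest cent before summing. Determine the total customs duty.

€104,130.62

Line 1 (13.94, Casoria, 3,917 units, €37,015.65):
Base rate for 13.94 is €2.71/unit.
Origin Casoria qualifies under the Belena–Casoria agreement and 13.94 is covered: preferential rate Free applies instead.
Duty = €37,015.65 × 0% = €0.00.
Line 2 (73.57, Casoria, 2,116 kg, €381,366.68):
Base rate for 73.57 is 0.5%.
Origin Casoria qualifies under the Belena–Casoria agreement and 73.57 is covered: preferential rate Free applies instead.
Duty = €381,366.68 × 0% = €0.00.
Line 3 (50.12, Casoria, 2,227 kg, €425,022.95):
Base rate for 50.12 is 24.5%.
Origin Casoria is the FTA partner but 50.12 is not on the preference list; base rate stands.
The additional-duty order on 50.12 targets Casova, not Casoria; it does not apply.
Duty = €425,022.95 × 24.5% = €104,130.62.
Total = €0.00 + €0.00 + €104,130.62 = €104,130.62.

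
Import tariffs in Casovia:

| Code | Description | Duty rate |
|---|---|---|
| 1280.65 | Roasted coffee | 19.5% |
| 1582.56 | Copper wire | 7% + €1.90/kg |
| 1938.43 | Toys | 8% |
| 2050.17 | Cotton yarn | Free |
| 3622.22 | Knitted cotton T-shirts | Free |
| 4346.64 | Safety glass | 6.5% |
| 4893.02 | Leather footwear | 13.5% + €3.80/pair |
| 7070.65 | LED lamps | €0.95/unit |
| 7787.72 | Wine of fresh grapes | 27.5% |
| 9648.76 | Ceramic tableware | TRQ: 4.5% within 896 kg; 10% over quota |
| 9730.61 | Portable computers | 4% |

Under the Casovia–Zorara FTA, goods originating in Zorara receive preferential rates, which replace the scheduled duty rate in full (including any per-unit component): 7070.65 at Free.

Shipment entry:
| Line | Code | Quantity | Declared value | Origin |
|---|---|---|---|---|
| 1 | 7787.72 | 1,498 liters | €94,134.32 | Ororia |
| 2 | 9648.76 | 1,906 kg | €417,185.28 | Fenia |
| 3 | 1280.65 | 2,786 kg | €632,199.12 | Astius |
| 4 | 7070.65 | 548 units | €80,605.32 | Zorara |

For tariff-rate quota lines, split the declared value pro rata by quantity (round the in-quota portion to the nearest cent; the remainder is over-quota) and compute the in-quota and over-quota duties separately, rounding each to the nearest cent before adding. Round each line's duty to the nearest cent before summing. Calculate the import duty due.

Line 1 (7787.72, Ororia, 1,498 liters, €94,134.32):
Base rate for 7787.72 is 27.5%.
Duty = €94,134.32 × 27.5% = €25,886.94.
Line 2 (9648.76, Fenia, 1,906 kg, €417,185.28):
Code 9648.76 is under a tariff-rate quota (threshold 896 kg). In-quota: 896 kg at 4.5%; over-quota: 1,010 kg at 10%.
Pro-rata value split: in-quota = €417,185.28 × 896/1,906 = €196,116.48; over-quota = €417,185.28 − €196,116.48 = €221,068.80.
In-quota duty = €196,116.48 × 4.5% = €8,825.24. Over-quota duty = €221,068.80 × 10% = €22,106.88.
Line duty = €8,825.24 + €22,106.88 = €30,932.12.
Line 3 (1280.65, Astius, 2,786 kg, €632,199.12):
Base rate for 1280.65 is 19.5%.
Duty = €632,199.12 × 19.5% = €123,278.83.
Line 4 (7070.65, Zorara, 548 units, €80,605.32):
Base rate for 7070.65 is €0.95/unit.
Origin Zorara qualifies under the Casovia–Zorara agreement and 7070.65 is covered: preferential rate Free applies instead.
Duty = €80,605.32 × 0% = €0.00.
Total = €25,886.94 + €30,932.12 + €123,278.83 + €0.00 = €180,097.89.

€180,097.89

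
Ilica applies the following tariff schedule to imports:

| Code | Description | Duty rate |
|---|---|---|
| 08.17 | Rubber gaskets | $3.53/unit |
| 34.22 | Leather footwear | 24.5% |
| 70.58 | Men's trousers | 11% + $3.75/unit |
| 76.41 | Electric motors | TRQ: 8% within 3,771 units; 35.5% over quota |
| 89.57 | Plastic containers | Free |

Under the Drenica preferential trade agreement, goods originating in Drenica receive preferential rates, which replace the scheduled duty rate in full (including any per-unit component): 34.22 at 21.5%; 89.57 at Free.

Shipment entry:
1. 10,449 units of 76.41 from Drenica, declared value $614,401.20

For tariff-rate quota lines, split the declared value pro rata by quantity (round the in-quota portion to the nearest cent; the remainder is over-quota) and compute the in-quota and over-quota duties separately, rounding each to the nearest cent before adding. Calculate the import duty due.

Line 1 (76.41, Drenica, 10,449 units, $614,401.20):
Code 76.41 is under a tariff-rate quota (threshold 3,771 units). In-quota: 3,771 units at 8%; over-quota: 6,678 units at 35.5%.
Pro-rata value split: in-quota = $614,401.20 × 3,771/10,449 = $221,734.80; over-quota = $614,401.20 − $221,734.80 = $392,666.40.
In-quota duty = $221,734.80 × 8% = $17,738.78. Over-quota duty = $392,666.40 × 35.5% = $139,396.57.
Line duty = $17,738.78 + $139,396.57 = $157,135.35.

$157,135.35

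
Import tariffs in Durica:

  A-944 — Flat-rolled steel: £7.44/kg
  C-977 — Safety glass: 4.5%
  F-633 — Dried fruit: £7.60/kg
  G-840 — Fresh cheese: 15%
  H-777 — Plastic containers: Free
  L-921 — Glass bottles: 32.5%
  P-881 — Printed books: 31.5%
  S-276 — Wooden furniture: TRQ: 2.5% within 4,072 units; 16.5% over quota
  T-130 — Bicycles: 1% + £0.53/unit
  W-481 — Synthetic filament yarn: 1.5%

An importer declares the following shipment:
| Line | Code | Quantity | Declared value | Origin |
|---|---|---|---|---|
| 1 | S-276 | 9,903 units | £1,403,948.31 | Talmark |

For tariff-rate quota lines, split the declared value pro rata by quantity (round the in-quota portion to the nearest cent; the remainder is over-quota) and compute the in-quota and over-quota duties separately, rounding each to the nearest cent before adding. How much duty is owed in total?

£150,831.23

Line 1 (S-276, Talmark, 9,903 units, £1,403,948.31):
Code S-276 is under a tariff-rate quota (threshold 4,072 units). In-quota: 4,072 units at 2.5%; over-quota: 5,831 units at 16.5%.
Pro-rata value split: in-quota = £1,403,948.31 × 4,072/9,903 = £577,287.44; over-quota = £1,403,948.31 − £577,287.44 = £826,660.87.
In-quota duty = £577,287.44 × 2.5% = £14,432.19. Over-quota duty = £826,660.87 × 16.5% = £136,399.04.
Line duty = £14,432.19 + £136,399.04 = £150,831.23.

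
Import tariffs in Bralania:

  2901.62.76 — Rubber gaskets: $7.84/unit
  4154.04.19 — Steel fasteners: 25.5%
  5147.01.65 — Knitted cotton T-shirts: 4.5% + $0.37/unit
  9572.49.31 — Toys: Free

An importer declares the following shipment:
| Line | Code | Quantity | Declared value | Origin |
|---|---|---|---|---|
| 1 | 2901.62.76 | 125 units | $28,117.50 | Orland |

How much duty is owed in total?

$980.00

Line 1 (2901.62.76, Orland, 125 units, $28,117.50):
Base rate for 2901.62.76 is $7.84/unit.
Duty = 125 × $7.84 = $980.00.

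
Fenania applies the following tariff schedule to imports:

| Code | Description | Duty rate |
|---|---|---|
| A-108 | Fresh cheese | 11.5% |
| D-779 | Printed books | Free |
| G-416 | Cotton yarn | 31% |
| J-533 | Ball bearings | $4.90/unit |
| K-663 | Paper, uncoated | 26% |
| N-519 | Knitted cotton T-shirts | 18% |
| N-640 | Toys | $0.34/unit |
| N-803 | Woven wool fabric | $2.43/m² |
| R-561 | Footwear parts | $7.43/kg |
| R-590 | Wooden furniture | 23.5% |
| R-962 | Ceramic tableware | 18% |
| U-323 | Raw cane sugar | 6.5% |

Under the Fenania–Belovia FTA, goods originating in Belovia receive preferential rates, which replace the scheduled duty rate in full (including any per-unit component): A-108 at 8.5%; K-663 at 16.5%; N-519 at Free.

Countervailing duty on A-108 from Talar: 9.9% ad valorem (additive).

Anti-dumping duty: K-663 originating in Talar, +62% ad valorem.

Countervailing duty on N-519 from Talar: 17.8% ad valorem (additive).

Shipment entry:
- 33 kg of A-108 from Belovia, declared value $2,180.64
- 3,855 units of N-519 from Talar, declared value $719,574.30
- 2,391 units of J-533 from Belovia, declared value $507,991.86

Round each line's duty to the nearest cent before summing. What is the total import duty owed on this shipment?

$269,508.85

Line 1 (A-108, Belovia, 33 kg, $2,180.64):
Base rate for A-108 is 11.5%.
Origin Belovia qualifies under the Fenania–Belovia agreement and A-108 is covered: preferential rate 8.5% applies instead.
The additional-duty order on A-108 targets Talar, not Belovia; it does not apply.
Duty = $2,180.64 × 8.5% = $185.35.
Line 2 (N-519, Talar, 3,855 units, $719,574.30):
Base rate for N-519 is 18%.
N-519 has an FTA preferential rate, but origin Talar is not Belovia; base rate stands.
Additional duty on N-519 from Talar: +17.8%. Applied ad valorem rate: 18% + 17.8% = 35.8%.
Duty = $719,574.30 × 35.8% = $257,607.60.
Line 3 (J-533, Belovia, 2,391 units, $507,991.86):
Base rate for J-533 is $4.90/unit.
Origin Belovia is the FTA partner but J-533 is not on the preference list; base rate stands.
Duty = 2,391 × $4.90 = $11,715.90.
Total = $185.35 + $257,607.60 + $11,715.90 = $269,508.85.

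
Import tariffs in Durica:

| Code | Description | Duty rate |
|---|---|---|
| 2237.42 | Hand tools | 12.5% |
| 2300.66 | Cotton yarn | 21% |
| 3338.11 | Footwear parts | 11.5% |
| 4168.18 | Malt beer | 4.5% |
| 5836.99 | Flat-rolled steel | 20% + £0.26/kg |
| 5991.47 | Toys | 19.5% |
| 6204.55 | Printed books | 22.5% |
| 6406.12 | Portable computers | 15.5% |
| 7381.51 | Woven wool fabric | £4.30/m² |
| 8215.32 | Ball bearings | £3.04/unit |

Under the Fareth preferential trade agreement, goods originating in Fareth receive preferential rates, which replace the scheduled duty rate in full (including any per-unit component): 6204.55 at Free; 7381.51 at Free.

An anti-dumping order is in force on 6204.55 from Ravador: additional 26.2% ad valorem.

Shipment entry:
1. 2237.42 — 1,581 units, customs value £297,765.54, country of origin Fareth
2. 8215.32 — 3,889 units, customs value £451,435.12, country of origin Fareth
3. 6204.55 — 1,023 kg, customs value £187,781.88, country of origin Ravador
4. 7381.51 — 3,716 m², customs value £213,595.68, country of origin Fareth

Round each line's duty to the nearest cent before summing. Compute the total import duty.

Line 1 (2237.42, Fareth, 1,581 units, £297,765.54):
Base rate for 2237.42 is 12.5%.
Origin Fareth is the FTA partner but 2237.42 is not on the preference list; base rate stands.
Duty = £297,765.54 × 12.5% = £37,220.69.
Line 2 (8215.32, Fareth, 3,889 units, £451,435.12):
Base rate for 8215.32 is £3.04/unit.
Origin Fareth is the FTA partner but 8215.32 is not on the preference list; base rate stands.
Duty = 3,889 × £3.04 = £11,822.56.
Line 3 (6204.55, Ravador, 1,023 kg, £187,781.88):
Base rate for 6204.55 is 22.5%.
6204.55 has an FTA preferential rate, but origin Ravador is not Fareth; base rate stands.
Additional duty on 6204.55 from Ravador: +26.2%. Applied ad valorem rate: 22.5% + 26.2% = 48.7%.
Duty = £187,781.88 × 48.7% = £91,449.78.
Line 4 (7381.51, Fareth, 3,716 m², £213,595.68):
Base rate for 7381.51 is £4.30/m².
Origin Fareth qualifies under the Durica–Fareth agreement and 7381.51 is covered: preferential rate Free applies instead.
Duty = £213,595.68 × 0% = £0.00.
Total = £37,220.69 + £11,822.56 + £91,449.78 + £0.00 = £140,493.03.

£140,493.03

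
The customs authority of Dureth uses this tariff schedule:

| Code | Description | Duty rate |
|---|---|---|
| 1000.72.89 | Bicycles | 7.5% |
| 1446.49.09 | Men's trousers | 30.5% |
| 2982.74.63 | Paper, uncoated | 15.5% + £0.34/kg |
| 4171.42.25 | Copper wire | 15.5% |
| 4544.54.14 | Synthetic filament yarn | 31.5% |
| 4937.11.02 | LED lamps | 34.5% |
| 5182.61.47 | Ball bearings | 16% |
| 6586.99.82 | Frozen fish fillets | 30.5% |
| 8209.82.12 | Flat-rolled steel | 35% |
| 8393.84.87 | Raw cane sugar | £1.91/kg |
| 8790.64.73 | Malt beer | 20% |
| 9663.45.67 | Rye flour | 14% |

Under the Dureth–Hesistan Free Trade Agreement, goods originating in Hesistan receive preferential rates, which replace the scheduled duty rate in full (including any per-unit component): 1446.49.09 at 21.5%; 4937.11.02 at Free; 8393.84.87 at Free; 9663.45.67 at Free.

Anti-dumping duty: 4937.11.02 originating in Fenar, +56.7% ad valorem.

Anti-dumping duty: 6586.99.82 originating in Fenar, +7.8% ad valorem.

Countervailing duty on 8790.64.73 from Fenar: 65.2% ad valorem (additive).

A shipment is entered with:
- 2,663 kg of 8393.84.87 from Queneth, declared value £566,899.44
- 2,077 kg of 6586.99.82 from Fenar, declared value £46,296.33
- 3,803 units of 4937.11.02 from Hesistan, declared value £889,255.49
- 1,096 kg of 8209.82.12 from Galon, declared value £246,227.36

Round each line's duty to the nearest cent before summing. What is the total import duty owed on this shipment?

£108,997.40

Line 1 (8393.84.87, Queneth, 2,663 kg, £566,899.44):
Base rate for 8393.84.87 is £1.91/kg.
8393.84.87 has an FTA preferential rate, but origin Queneth is not Hesistan; base rate stands.
Duty = 2,663 × £1.91 = £5,086.33.
Line 2 (6586.99.82, Fenar, 2,077 kg, £46,296.33):
Base rate for 6586.99.82 is 30.5%.
Additional duty on 6586.99.82 from Fenar: +7.8%. Applied ad valorem rate: 30.5% + 7.8% = 38.3%.
Duty = £46,296.33 × 38.3% = £17,731.49.
Line 3 (4937.11.02, Hesistan, 3,803 units, £889,255.49):
Base rate for 4937.11.02 is 34.5%.
Origin Hesistan qualifies under the Dureth–Hesistan agreement and 4937.11.02 is covered: preferential rate Free applies instead.
The additional-duty order on 4937.11.02 targets Fenar, not Hesistan; it does not apply.
Duty = £889,255.49 × 0% = £0.00.
Line 4 (8209.82.12, Galon, 1,096 kg, £246,227.36):
Base rate for 8209.82.12 is 35%.
Duty = £246,227.36 × 35% = £86,179.58.
Total = £5,086.33 + £17,731.49 + £0.00 + £86,179.58 = £108,997.40.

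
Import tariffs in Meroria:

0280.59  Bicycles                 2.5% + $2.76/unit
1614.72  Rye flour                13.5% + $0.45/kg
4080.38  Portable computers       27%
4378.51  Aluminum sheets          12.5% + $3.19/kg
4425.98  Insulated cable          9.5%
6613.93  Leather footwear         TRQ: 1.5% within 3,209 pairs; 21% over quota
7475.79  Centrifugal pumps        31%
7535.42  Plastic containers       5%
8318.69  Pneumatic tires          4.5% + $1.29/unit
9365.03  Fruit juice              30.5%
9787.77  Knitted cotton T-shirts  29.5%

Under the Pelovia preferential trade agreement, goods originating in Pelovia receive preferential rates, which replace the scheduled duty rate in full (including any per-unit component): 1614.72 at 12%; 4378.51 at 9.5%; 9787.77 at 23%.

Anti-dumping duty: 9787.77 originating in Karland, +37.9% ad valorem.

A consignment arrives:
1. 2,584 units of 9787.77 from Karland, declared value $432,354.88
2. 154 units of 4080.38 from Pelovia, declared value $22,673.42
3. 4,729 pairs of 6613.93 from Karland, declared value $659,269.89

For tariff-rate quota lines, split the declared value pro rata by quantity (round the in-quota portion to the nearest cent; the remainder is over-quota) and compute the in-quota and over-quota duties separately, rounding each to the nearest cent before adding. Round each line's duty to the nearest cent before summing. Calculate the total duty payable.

$348,739.18

Line 1 (9787.77, Karland, 2,584 units, $432,354.88):
Base rate for 9787.77 is 29.5%.
9787.77 has an FTA preferential rate, but origin Karland is not Pelovia; base rate stands.
Additional duty on 9787.77 from Karland: +37.9%. Applied ad valorem rate: 29.5% + 37.9% = 67.4%.
Duty = $432,354.88 × 67.4% = $291,407.19.
Line 2 (4080.38, Pelovia, 154 units, $22,673.42):
Base rate for 4080.38 is 27%.
Origin Pelovia is the FTA partner but 4080.38 is not on the preference list; base rate stands.
Duty = $22,673.42 × 27% = $6,121.82.
Line 3 (6613.93, Karland, 4,729 pairs, $659,269.89):
Code 6613.93 is under a tariff-rate quota (threshold 3,209 pairs). In-quota: 3,209 pairs at 1.5%; over-quota: 1,520 pairs at 21%.
Pro-rata value split: in-quota = $659,269.89 × 3,209/4,729 = $447,366.69; over-quota = $659,269.89 − $447,366.69 = $211,903.20.
In-quota duty = $447,366.69 × 1.5% = $6,710.50. Over-quota duty = $211,903.20 × 21% = $44,499.67.
Line duty = $6,710.50 + $44,499.67 = $51,210.17.
Total = $291,407.19 + $6,121.82 + $51,210.17 = $348,739.18.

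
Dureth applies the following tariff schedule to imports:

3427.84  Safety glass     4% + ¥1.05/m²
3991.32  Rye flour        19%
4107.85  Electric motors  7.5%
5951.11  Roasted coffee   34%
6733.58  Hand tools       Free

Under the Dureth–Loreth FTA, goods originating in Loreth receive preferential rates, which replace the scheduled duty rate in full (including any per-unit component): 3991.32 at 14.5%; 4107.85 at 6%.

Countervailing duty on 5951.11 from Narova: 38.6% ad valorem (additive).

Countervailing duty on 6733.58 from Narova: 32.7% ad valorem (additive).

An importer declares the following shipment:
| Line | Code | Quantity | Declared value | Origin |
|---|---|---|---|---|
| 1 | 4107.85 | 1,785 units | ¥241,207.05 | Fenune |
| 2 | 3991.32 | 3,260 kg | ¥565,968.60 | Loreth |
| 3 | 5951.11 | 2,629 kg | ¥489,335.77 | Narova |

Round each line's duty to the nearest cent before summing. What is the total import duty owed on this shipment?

¥455,413.75

Line 1 (4107.85, Fenune, 1,785 units, ¥241,207.05):
Base rate for 4107.85 is 7.5%.
4107.85 has an FTA preferential rate, but origin Fenune is not Loreth; base rate stands.
Duty = ¥241,207.05 × 7.5% = ¥18,090.53.
Line 2 (3991.32, Loreth, 3,260 kg, ¥565,968.60):
Base rate for 3991.32 is 19%.
Origin Loreth qualifies under the Dureth–Loreth agreement and 3991.32 is covered: preferential rate 14.5% applies instead.
Duty = ¥565,968.60 × 14.5% = ¥82,065.45.
Line 3 (5951.11, Narova, 2,629 kg, ¥489,335.77):
Base rate for 5951.11 is 34%.
Additional duty on 5951.11 from Narova: +38.6%. Applied ad valorem rate: 34% + 38.6% = 72.6%.
Duty = ¥489,335.77 × 72.6% = ¥355,257.77.
Total = ¥18,090.53 + ¥82,065.45 + ¥355,257.77 = ¥455,413.75.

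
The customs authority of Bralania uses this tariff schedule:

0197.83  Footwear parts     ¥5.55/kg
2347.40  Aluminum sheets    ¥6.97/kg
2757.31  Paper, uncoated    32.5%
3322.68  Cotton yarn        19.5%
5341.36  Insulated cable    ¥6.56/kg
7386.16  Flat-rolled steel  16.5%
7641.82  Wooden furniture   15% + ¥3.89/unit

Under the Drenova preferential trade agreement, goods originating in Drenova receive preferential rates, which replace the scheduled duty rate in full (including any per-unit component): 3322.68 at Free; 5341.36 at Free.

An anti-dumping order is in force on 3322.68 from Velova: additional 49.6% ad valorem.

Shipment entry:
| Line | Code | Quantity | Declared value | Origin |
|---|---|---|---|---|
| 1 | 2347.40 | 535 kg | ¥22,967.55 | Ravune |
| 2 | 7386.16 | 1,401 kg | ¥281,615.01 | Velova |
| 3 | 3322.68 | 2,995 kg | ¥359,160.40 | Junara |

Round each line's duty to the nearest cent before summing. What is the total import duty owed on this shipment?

Line 1 (2347.40, Ravune, 535 kg, ¥22,967.55):
Base rate for 2347.40 is ¥6.97/kg.
Duty = 535 × ¥6.97 = ¥3,728.95.
Line 2 (7386.16, Velova, 1,401 kg, ¥281,615.01):
Base rate for 7386.16 is 16.5%.
Duty = ¥281,615.01 × 16.5% = ¥46,466.48.
Line 3 (3322.68, Junara, 2,995 kg, ¥359,160.40):
Base rate for 3322.68 is 19.5%.
3322.68 has an FTA preferential rate, but origin Junara is not Drenova; base rate stands.
The additional-duty order on 3322.68 targets Velova, not Junara; it does not apply.
Duty = ¥359,160.40 × 19.5% = ¥70,036.28.
Total = ¥3,728.95 + ¥46,466.48 + ¥70,036.28 = ¥120,231.71.

¥120,231.71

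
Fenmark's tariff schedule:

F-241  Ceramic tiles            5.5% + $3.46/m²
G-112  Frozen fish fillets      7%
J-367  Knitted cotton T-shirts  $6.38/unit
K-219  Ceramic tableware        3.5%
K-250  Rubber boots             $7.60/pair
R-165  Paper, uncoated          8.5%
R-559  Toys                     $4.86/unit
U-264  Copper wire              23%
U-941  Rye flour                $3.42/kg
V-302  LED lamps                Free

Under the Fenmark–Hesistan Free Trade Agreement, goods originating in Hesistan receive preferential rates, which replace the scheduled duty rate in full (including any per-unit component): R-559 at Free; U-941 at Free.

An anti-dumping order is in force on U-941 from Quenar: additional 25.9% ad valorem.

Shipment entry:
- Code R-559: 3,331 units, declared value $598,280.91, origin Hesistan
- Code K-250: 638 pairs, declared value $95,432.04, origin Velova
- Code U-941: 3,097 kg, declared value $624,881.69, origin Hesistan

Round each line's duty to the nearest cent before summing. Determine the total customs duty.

$4,848.80

Line 1 (R-559, Hesistan, 3,331 units, $598,280.91):
Base rate for R-559 is $4.86/unit.
Origin Hesistan qualifies under the Fenmark–Hesistan agreement and R-559 is covered: preferential rate Free applies instead.
Duty = $598,280.91 × 0% = $0.00.
Line 2 (K-250, Velova, 638 pairs, $95,432.04):
Base rate for K-250 is $7.60/pair.
Duty = 638 × $7.60 = $4,848.80.
Line 3 (U-941, Hesistan, 3,097 kg, $624,881.69):
Base rate for U-941 is $3.42/kg.
Origin Hesistan qualifies under the Fenmark–Hesistan agreement and U-941 is covered: preferential rate Free applies instead.
The additional-duty order on U-941 targets Quenar, not Hesistan; it does not apply.
Duty = $624,881.69 × 0% = $0.00.
Total = $0.00 + $4,848.80 + $0.00 = $4,848.80.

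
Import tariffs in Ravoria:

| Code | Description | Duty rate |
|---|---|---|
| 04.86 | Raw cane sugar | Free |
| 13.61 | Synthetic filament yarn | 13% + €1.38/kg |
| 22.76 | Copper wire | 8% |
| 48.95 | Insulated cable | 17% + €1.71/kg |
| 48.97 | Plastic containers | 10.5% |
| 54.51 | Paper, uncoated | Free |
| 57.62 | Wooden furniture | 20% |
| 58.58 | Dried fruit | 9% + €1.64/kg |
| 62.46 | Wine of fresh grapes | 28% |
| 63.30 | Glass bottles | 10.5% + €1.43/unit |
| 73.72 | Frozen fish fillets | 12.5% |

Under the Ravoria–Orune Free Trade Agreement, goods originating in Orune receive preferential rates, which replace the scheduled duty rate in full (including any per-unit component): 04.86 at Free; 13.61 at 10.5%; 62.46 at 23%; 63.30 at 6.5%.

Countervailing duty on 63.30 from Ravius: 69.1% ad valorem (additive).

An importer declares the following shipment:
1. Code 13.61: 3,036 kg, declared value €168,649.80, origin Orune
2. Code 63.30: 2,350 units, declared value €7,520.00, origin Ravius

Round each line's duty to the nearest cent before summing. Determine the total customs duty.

€27,054.65

Line 1 (13.61, Orune, 3,036 kg, €168,649.80):
Base rate for 13.61 is 13% + €1.38/kg.
Origin Orune qualifies under the Ravoria–Orune agreement and 13.61 is covered: preferential rate 10.5% applies instead.
Duty = €168,649.80 × 10.5% = €17,708.23.
Line 2 (63.30, Ravius, 2,350 units, €7,520.00):
Base rate for 63.30 is 10.5% + €1.43/unit.
63.30 has an FTA preferential rate, but origin Ravius is not Orune; base rate stands.
Additional duty on 63.30 from Ravius: +69.1%. Applied ad valorem rate: 10.5% + 69.1% = 79.6%.
Duty = €7,520.00 × 79.6% + 2,350 × €1.43 = €9,346.42.
Total = €17,708.23 + €9,346.42 = €27,054.65.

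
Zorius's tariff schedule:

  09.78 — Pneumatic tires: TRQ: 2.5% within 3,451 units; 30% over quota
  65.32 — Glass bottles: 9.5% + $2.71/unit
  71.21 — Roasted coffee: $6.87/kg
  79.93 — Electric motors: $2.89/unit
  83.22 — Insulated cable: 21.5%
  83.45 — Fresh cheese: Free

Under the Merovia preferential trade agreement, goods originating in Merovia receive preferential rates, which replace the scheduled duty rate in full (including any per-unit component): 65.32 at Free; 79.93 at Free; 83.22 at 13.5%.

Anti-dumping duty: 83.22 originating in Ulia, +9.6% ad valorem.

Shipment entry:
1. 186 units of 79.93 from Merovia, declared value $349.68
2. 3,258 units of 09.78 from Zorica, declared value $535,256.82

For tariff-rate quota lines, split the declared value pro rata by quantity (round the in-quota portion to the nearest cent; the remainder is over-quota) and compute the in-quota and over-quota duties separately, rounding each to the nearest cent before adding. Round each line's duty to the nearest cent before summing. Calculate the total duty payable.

Line 1 (79.93, Merovia, 186 units, $349.68):
Base rate for 79.93 is $2.89/unit.
Origin Merovia qualifies under the Zorius–Merovia agreement and 79.93 is covered: preferential rate Free applies instead.
Duty = $349.68 × 0% = $0.00.
Line 2 (09.78, Zorica, 3,258 units, $535,256.82):
Code 09.78 is under a tariff-rate quota (threshold 3,451 units). Quantity 3,258 units is within the quota, so the in-quota rate 2.5% applies to the full value.
Duty = $535,256.82 × 2.5% = $13,381.42.
Total = $0.00 + $13,381.42 = $13,381.42.

$13,381.42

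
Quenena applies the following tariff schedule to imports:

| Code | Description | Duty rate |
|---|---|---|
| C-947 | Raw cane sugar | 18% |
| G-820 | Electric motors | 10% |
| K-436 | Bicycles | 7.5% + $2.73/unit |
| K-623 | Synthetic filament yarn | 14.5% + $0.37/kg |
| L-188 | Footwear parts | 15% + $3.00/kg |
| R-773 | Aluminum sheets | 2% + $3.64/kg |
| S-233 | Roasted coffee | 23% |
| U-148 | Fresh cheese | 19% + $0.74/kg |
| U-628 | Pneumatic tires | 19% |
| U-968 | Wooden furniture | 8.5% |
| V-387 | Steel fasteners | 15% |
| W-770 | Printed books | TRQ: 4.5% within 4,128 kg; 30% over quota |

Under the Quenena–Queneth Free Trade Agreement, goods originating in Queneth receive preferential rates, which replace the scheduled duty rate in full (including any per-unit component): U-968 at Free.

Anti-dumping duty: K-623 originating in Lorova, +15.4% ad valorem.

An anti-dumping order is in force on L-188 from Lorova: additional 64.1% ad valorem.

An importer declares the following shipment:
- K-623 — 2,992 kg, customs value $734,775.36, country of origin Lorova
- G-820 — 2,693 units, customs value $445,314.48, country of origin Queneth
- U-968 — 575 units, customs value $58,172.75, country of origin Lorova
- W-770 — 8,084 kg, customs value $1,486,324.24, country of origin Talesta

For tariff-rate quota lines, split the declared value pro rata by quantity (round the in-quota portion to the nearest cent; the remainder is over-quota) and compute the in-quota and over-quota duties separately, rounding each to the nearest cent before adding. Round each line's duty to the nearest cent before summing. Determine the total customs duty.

Line 1 (K-623, Lorova, 2,992 kg, $734,775.36):
Base rate for K-623 is 14.5% + $0.37/kg.
Additional duty on K-623 from Lorova: +15.4%. Applied ad valorem rate: 14.5% + 15.4% = 29.9%.
Duty = $734,775.36 × 29.9% + 2,992 × $0.37 = $220,804.87.
Line 2 (G-820, Queneth, 2,693 units, $445,314.48):
Base rate for G-820 is 10%.
Origin Queneth is the FTA partner but G-820 is not on the preference list; base rate stands.
Duty = $445,314.48 × 10% = $44,531.45.
Line 3 (U-968, Lorova, 575 units, $58,172.75):
Base rate for U-968 is 8.5%.
U-968 has an FTA preferential rate, but origin Lorova is not Queneth; base rate stands.
Duty = $58,172.75 × 8.5% = $4,944.68.
Line 4 (W-770, Talesta, 8,084 kg, $1,486,324.24):
Code W-770 is under a tariff-rate quota (threshold 4,128 kg). In-quota: 4,128 kg at 4.5%; over-quota: 3,956 kg at 30%.
Pro-rata value split: in-quota = $1,486,324.24 × 4,128/8,084 = $758,974.08; over-quota = $1,486,324.24 − $758,974.08 = $727,350.16.
In-quota duty = $758,974.08 × 4.5% = $34,153.83. Over-quota duty = $727,350.16 × 30% = $218,205.05.
Line duty = $34,153.83 + $218,205.05 = $252,358.88.
Total = $220,804.87 + $44,531.45 + $4,944.68 + $252,358.88 = $522,639.88.

$522,639.88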